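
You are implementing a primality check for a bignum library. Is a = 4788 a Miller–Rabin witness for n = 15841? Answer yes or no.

n − 1 = 15840 = 2^5 · 495, so s = 5 and d = 495.
By repeated squaring, 4788^495 ≡ 63 (mod 15841).
x_0 = 4788^495 mod 15841 = 63.
x_0 is neither 1 nor 15840, so continue squaring.
x_1 = 63^2 mod 15841 = 3969.
x_2 = 3969^2 mod 15841 = 7007.
x_3 = 7007^2 mod 15841 = 6790.
x_4 = 6790^2 mod 15841 = 6790.
Reached i = s−1 = 4 without hitting −1: 4788 is a Miller–Rabin witness and 15841 is composite.

yes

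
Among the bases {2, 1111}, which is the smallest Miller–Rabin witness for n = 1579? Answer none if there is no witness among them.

n − 1 = 1578 = 2^1 · 789, so s = 1 and d = 789.
Base 2: x_0 = 2^789 mod 1579 = 1578. x_0 = 1578 ≡ −1, so 2 is not a witness.
Base 1111: x_0 = 1111^789 mod 1579 = 1. x_0 = 1, so 1111 is not a witness.
No listed base is a witness for 1579.

none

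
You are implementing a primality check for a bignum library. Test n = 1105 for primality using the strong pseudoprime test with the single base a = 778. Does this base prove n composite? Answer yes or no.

no

n − 1 = 1104 = 2^4 · 69, so s = 4 and d = 69.
x_0 = 778^69 mod 1105 = 268.
x_0 is neither 1 nor 1104, so continue squaring.
x_1 = 268^2 mod 1105 = 1104.
x_1 ≡ −1, so 778 is not a witness.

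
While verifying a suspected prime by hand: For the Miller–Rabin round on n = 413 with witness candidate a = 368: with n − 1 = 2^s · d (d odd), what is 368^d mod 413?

n − 1 = 412 = 2^2 · 103, so s = 2 and d = 103.
Repeated squaring mod 413: 368^1 ≡ 368, 368^2 ≡ 373, 368^4 ≡ 361, 368^8 ≡ 226, 368^16 ≡ 277, 368^32 ≡ 324, 368^64 ≡ 74.
103 = 64 + 32 + 4 + 2 + 1, so 368^103 ≡ 74·324·361·373·368 ≡ 18 (mod 413).

18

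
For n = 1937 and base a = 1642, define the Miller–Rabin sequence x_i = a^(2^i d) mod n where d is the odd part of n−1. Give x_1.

1849

n − 1 = 1936 = 2^4 · 121, so s = 4 and d = 121.
Repeated squaring mod 1937: 1642^1 ≡ 1642, 1642^2 ≡ 1797, 1642^4 ≡ 230, 1642^8 ≡ 601, 1642^16 ≡ 919, 1642^32 ≡ 29, 1642^64 ≡ 841.
121 = 64 + 32 + 16 + 8 + 1, so 1642^121 ≡ 841·29·919·601·1642 ≡ 1447 (mod 1937).
x_0 = 1447.
x_1 = 1447^2 mod 1937 = 1849.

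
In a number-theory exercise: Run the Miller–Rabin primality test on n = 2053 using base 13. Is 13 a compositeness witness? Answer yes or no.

n − 1 = 2052 = 2^2 · 513, so s = 2 and d = 513.
Repeated squaring mod 2053: 13^1 ≡ 13, 13^2 ≡ 169, 13^4 ≡ 1872, 13^8 ≡ 1966, 13^16 ≡ 1410, 13^32 ≡ 796, 13^64 ≡ 1292, 13^128 ≡ 175, 13^256 ≡ 1883, 13^512 ≡ 158.
513 = 512 + 1, so 13^513 ≡ 158·13 ≡ 1 (mod 2053).
x_0 = 13^513 mod 2053 = 1.
x_0 = 1, so 13 is not a witness.

no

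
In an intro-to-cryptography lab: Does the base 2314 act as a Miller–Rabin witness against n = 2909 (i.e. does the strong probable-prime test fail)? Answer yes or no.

no

n − 1 = 2908 = 2^2 · 727, so s = 2 and d = 727.
Repeated squaring mod 2909: 2314^1 ≡ 2314, 2314^2 ≡ 2036, 2314^4 ≡ 2880, 2314^8 ≡ 841, 2314^16 ≡ 394, 2314^32 ≡ 1059, 2314^64 ≡ 1516, 2314^128 ≡ 146, 2314^256 ≡ 953, 2314^512 ≡ 601.
727 = 512 + 128 + 64 + 16 + 4 + 2 + 1, so 2314^727 ≡ 601·146·1516·394·2880·2036·2314 ≡ 1 (mod 2909).
x_0 = 2314^727 mod 2909 = 1.
x_0 = 1, so 2314 is not a witness.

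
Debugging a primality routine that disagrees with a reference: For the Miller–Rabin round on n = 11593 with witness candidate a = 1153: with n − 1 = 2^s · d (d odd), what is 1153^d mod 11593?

8297

n − 1 = 11592 = 2^3 · 1449, so s = 3 and d = 1449.
1153^1449 mod 11593 = 8297.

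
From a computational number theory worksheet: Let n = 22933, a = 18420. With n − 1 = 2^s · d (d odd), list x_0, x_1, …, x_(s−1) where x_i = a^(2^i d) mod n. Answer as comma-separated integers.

21224, 8190

n − 1 = 22932 = 2^2 · 5733, so s = 2 and d = 5733.
x_0 = 18420^5733 mod 22933 = 21224.
x_1 = 21224^2 mod 22933 = 8190.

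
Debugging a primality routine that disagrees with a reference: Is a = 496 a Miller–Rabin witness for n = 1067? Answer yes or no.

yes

n − 1 = 1066 = 2^1 · 533, so s = 1 and d = 533.
Repeated squaring mod 1067: 496^1 ≡ 496, 496^2 ≡ 606, 496^4 ≡ 188, 496^8 ≡ 133, 496^16 ≡ 617, 496^32 ≡ 837, 496^64 ≡ 617, 496^128 ≡ 837, 496^256 ≡ 617, 496^512 ≡ 837.
533 = 512 + 16 + 4 + 1, so 496^533 ≡ 837·617·188·496 ≡ 419 (mod 1067).
x_0 = 496^533 mod 1067 = 419.
x_0 ∉ {1, 1066} and s = 1, so 496 is a Miller–Rabin witness and 1067 is composite.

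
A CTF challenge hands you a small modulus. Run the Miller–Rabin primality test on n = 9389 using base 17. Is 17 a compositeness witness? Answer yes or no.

yes

n − 1 = 9388 = 2^2 · 2347, so s = 2 and d = 2347.
x_0 = 17^2347 mod 9389 = 5768.
x_0 is neither 1 nor 9388, so continue squaring.
x_1 = 5768^2 mod 9389 = 4597.
Reached i = s−1 = 1 without hitting −1: 17 is a Miller–Rabin witness and 9389 is composite.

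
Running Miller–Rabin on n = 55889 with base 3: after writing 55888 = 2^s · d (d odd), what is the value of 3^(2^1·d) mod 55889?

4001

n − 1 = 55888 = 2^4 · 3493, so s = 4 and d = 3493.
x_0 = 3^3493 mod 55889 = 37967.
x_1 = 37967^2 mod 55889 = 4001.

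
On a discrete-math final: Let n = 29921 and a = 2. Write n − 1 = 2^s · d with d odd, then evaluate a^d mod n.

n − 1 = 29920 = 2^5 · 935, so s = 5 and d = 935.
Repeated squaring mod 29921: 2^1 ≡ 2, 2^2 ≡ 4, 2^4 ≡ 16, 2^8 ≡ 256, 2^16 ≡ 5694, 2^32 ≡ 17193, 2^64 ≡ 9690, 2^128 ≡ 4002, 2^256 ≡ 8269, 2^512 ≡ 6876.
935 = 512 + 256 + 128 + 32 + 4 + 2 + 1, so 2^935 ≡ 6876·8269·4002·17193·16·4·2 ≡ 11363 (mod 29921).

11363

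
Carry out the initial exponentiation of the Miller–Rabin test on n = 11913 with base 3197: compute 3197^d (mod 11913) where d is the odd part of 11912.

n − 1 = 11912 = 2^3 · 1489, so s = 3 and d = 1489.
3197^1489 mod 11913 = 4463.

4463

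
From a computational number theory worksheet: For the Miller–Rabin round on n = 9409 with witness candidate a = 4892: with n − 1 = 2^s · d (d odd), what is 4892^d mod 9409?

n − 1 = 9408 = 2^6 · 147, so s = 6 and d = 147.
Repeated squaring mod 9409: 4892^1 ≡ 4892, 4892^2 ≡ 4577, 4892^4 ≡ 4495, 4892^8 ≡ 3902, 4892^16 ≡ 1842, 4892^32 ≡ 5724, 4892^64 ≡ 2038, 4892^128 ≡ 4075.
147 = 128 + 16 + 2 + 1, so 4892^147 ≡ 4075·1842·4577·4892 ≡ 311 (mod 9409).

311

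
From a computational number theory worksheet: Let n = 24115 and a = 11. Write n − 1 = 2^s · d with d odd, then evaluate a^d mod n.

n − 1 = 24114 = 2^1 · 12057, so s = 1 and d = 12057.
Repeated squaring mod 24115: 11^1 ≡ 11, 11^2 ≡ 121, 11^4 ≡ 14641, 11^8 ≡ 646, 11^16 ≡ 7361, 11^32 ≡ 22031, 11^64 ≡ 2356, 11^128 ≡ 4286, 11^256 ≡ 18281, 11^512 ≡ 9291, 11^1024 ≡ 15096, 11^2048 ≡ 2466, 11^4096 ≡ 4176, 11^8192 ≡ 3831.
12057 = 8192 + 2048 + 1024 + 512 + 256 + 16 + 8 + 1, so 11^12057 ≡ 3831·2466·15096·9291·18281·7361·646·11 ≡ 5741 (mod 24115).

5741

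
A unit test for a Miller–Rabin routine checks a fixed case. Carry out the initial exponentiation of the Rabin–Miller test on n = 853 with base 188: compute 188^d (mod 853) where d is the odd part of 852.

852

n − 1 = 852 = 2^2 · 213, so s = 2 and d = 213.
188^213 mod 853 = 852.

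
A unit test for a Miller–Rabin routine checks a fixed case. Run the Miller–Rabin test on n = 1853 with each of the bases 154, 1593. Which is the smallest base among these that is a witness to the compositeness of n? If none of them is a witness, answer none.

n − 1 = 1852 = 2^2 · 463, so s = 2 and d = 463.
Base 154: x_0 = 154^463 mod 1853 = 154. x_0 is neither 1 nor 1852, so continue squaring. x_1 = 154^2 mod 1853 = 1480. Reached i = s−1 = 1 without hitting −1: 154 is a Miller–Rabin witness and 1853 is composite.
Base 1593: x_0 = 1593^463 mod 1853 = 316. x_0 is neither 1 nor 1852, so continue squaring. x_1 = 316^2 mod 1853 = 1647. Reached i = s−1 = 1 without hitting −1: 1593 is a Miller–Rabin witness and 1853 is composite.
The smallest witness among the given bases is 154.

154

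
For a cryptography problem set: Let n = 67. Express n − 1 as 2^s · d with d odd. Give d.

33

Halving: 66 → 33; 33 is odd.
So 66 = 2^1 · 33.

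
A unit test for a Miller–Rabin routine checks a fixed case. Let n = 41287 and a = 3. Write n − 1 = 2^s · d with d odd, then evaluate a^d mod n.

n − 1 = 41286 = 2^1 · 20643, so s = 1 and d = 20643.
3^20643 mod 41287 = 601.

601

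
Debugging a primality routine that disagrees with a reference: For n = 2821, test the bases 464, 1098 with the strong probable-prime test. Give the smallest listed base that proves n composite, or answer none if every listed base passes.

n − 1 = 2820 = 2^2 · 705, so s = 2 and d = 705.
Base 464: x_0 = 464^705 mod 2821 = 92. x_0 is neither 1 nor 2820, so continue squaring. x_1 = 92^2 mod 2821 = 1. x_1 = 1 but x_0 ≠ ±1, a nontrivial square root of 1 — 464 is a witness and 2821 is composite.
Base 1098: x_0 = 1098^705 mod 2821 = 1084. x_0 is neither 1 nor 2820, so continue squaring. x_1 = 1084^2 mod 2821 = 1520. Reached i = s−1 = 1 without hitting −1: 1098 is a Miller–Rabin witness and 2821 is composite.
The smallest witness among the given bases is 464.

464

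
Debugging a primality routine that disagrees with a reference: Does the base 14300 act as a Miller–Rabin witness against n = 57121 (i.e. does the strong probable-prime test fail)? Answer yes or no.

n − 1 = 57120 = 2^5 · 1785, so s = 5 and d = 1785.
x_0 = 14300^1785 mod 57121 = 57120.
x_0 = 57120 ≡ −1, so 14300 is not a witness.

no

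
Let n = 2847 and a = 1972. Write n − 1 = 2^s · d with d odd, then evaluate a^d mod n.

n − 1 = 2846 = 2^1 · 1423, so s = 1 and d = 1423.
By repeated squaring, 1972^1423 ≡ 1972 (mod 2847).

1972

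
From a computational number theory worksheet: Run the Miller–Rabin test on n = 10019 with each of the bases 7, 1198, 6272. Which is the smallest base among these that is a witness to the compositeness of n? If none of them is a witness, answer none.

n − 1 = 10018 = 2^1 · 5009, so s = 1 and d = 5009.
Base 7: x_0 = 7^5009 mod 10019 = 295. x_0 ∉ {1, 10018} and s = 1, so 7 is a Miller–Rabin witness and 10019 is composite.
Base 1198: x_0 = 1198^5009 mod 10019 = 9295. x_0 ∉ {1, 10018} and s = 1, so 1198 is a Miller–Rabin witness and 10019 is composite.
Base 6272: x_0 = 6272^5009 mod 10019 = 5124. x_0 ∉ {1, 10018} and s = 1, so 6272 is a Miller–Rabin witness and 10019 is composite.
The smallest witness among the given bases is 7.

7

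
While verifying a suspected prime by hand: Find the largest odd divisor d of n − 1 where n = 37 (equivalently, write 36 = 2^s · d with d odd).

Halving: 36 → 18 → 9; 9 is odd.
So 36 = 2^2 · 9.

9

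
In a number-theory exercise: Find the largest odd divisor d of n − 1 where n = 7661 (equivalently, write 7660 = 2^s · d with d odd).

Halving: 7660 → 3830 → 1915; 1915 is odd.
So 7660 = 2^2 · 1915.

1915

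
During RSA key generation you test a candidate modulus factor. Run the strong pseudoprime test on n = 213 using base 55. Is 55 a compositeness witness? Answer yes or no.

n − 1 = 212 = 2^2 · 53, so s = 2 and d = 53.
x_0 = 55^53 mod 213 = 67.
x_0 is neither 1 nor 212, so continue squaring.
x_1 = 67^2 mod 213 = 16.
Reached i = s−1 = 1 without hitting −1: 55 is a Miller–Rabin witness and 213 is composite.

yes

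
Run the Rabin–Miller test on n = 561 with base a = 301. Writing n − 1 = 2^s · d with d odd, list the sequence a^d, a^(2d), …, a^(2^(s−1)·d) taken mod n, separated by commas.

n − 1 = 560 = 2^4 · 35, so s = 4 and d = 35.
x_0 = 301^35 mod 561 = 232.
x_1 = 232^2 mod 561 = 529.
x_2 = 529^2 mod 561 = 463.
x_3 = 463^2 mod 561 = 67.

232, 529, 463, 67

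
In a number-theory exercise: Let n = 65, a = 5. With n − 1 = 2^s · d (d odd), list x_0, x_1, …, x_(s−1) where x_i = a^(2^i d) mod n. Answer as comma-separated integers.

n − 1 = 64 = 2^6 · 1, so s = 6 and d = 1.
x_0 = 5^1 mod 65 = 5.
x_1 = 5^2 mod 65 = 25.
x_2 = 25^2 mod 65 = 40.
x_3 = 40^2 mod 65 = 40.
x_4 = 40^2 mod 65 = 40.
x_5 = 40^2 mod 65 = 40.

5, 25, 40, 40, 40, 40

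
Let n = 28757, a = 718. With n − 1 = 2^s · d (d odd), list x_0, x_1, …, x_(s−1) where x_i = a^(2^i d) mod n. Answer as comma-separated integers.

15434, 14125

n − 1 = 28756 = 2^2 · 7189, so s = 2 and d = 7189.
x_0 = 718^7189 mod 28757 = 15434.
x_1 = 15434^2 mod 28757 = 14125.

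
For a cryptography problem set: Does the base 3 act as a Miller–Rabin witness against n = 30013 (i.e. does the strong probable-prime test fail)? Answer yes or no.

n − 1 = 30012 = 2^2 · 7503, so s = 2 and d = 7503.
x_0 = 3^7503 mod 30013 = 1.
x_0 = 1, so 3 is not a witness.

no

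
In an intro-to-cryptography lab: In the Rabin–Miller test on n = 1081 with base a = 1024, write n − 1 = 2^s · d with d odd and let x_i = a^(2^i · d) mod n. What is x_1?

n − 1 = 1080 = 2^3 · 135, so s = 3 and d = 135.
x_0 = 1024^135 mod 1081 = 394.
x_1 = 394^2 mod 1081 = 653.

653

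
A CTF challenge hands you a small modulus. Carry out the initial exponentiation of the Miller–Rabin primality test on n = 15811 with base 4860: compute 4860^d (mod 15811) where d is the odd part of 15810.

n − 1 = 15810 = 2^1 · 7905, so s = 1 and d = 7905.
4860^7905 mod 15811 = 4296.

4296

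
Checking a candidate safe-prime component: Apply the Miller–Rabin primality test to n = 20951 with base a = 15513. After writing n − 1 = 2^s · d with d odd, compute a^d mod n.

n − 1 = 20950 = 2^1 · 10475, so s = 1 and d = 10475.
Repeated squaring mod 20951: 15513^1 ≡ 15513, 15513^2 ≡ 9983, 15513^4 ≡ 17333, 15513^8 ≡ 16500, 15513^16 ≡ 12706, 15513^32 ≡ 14981, 15513^64 ≡ 3249, 15513^128 ≡ 17648, 15513^256 ≡ 15289, 15513^512 ≡ 3214, 15513^1024 ≡ 953, 15513^2048 ≡ 7316, 15513^4096 ≡ 15002, 15513^8192 ≡ 4362.
10475 = 8192 + 2048 + 128 + 64 + 32 + 8 + 2 + 1, so 15513^10475 ≡ 4362·7316·17648·3249·14981·16500·9983·15513 ≡ 659 (mod 20951).

659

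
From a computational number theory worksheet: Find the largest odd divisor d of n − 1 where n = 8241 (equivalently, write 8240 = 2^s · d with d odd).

Halving: 8240 → 4120 → 2060 → 1030 → 515; 515 is odd.
So 8240 = 2^4 · 515.

515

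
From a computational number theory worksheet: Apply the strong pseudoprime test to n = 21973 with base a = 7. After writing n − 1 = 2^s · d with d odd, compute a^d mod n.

15393

n − 1 = 21972 = 2^2 · 5493, so s = 2 and d = 5493.
Repeated squaring mod 21973: 7^1 ≡ 7, 7^2 ≡ 49, 7^4 ≡ 2401, 7^8 ≡ 7875, 7^16 ≡ 7819, 7^32 ≡ 7875, 7^64 ≡ 7819, 7^128 ≡ 7875, 7^256 ≡ 7819, 7^512 ≡ 7875, 7^1024 ≡ 7819, 7^2048 ≡ 7875, 7^4096 ≡ 7819.
5493 = 4096 + 1024 + 256 + 64 + 32 + 16 + 4 + 1, so 7^5493 ≡ 7819·7819·7819·7819·7875·7819·2401·7 ≡ 15393 (mod 21973).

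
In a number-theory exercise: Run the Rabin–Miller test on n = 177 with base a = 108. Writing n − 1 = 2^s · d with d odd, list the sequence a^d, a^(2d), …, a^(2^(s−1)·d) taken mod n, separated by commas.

45, 78, 66, 108

n − 1 = 176 = 2^4 · 11, so s = 4 and d = 11.
x_0 = 108^11 mod 177 = 45.
x_1 = 45^2 mod 177 = 78.
x_2 = 78^2 mod 177 = 66.
x_3 = 66^2 mod 177 = 108.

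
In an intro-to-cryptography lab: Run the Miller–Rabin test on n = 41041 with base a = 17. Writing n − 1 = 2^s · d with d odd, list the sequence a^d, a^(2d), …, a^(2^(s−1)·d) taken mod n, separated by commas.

n − 1 = 41040 = 2^4 · 2565, so s = 4 and d = 2565.
x_0 = 17^2565 mod 41041 = 33032.
x_1 = 33032^2 mod 41041 = 38039.
x_2 = 38039^2 mod 41041 = 24025.
x_3 = 24025^2 mod 41041 = 1.

33032, 38039, 24025, 1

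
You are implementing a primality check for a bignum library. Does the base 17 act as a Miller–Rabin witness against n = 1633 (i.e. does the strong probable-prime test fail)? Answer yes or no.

yes

n − 1 = 1632 = 2^5 · 51, so s = 5 and d = 51.
x_0 = 17^51 mod 1633 = 940.
x_0 is neither 1 nor 1632, so continue squaring.
x_1 = 940^2 mod 1633 = 147.
x_2 = 147^2 mod 1633 = 380.
x_3 = 380^2 mod 1633 = 696.
x_4 = 696^2 mod 1633 = 1048.
Reached i = s−1 = 4 without hitting −1: 17 is a Miller–Rabin witness and 1633 is composite.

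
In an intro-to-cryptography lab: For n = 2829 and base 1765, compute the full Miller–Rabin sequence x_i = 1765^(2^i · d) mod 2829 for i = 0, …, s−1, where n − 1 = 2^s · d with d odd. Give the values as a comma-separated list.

2383, 886

n − 1 = 2828 = 2^2 · 707, so s = 2 and d = 707.
x_0 = 1765^707 mod 2829 = 2383.
x_1 = 2383^2 mod 2829 = 886.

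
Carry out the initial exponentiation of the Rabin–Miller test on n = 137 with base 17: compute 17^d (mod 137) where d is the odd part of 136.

37

n − 1 = 136 = 2^3 · 17, so s = 3 and d = 17.
17^17 mod 137 = 37.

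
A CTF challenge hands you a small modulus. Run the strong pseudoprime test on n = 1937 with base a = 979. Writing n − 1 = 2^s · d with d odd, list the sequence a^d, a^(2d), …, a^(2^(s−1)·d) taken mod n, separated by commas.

n − 1 = 1936 = 2^4 · 121, so s = 4 and d = 121.
x_0 = 979^121 mod 1937 = 472.
x_1 = 472^2 mod 1937 = 29.
x_2 = 29^2 mod 1937 = 841.
x_3 = 841^2 mod 1937 = 276.

472, 29, 841, 276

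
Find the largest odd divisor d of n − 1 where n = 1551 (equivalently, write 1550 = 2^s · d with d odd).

Halving: 1550 → 775; 775 is odd.
So 1550 = 2^1 · 775.

775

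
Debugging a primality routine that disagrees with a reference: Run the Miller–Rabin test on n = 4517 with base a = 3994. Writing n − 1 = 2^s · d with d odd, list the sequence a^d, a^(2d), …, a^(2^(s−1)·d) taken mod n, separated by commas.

n − 1 = 4516 = 2^2 · 1129, so s = 2 and d = 1129.
x_0 = 3994^1129 mod 4517 = 3043.
x_1 = 3043^2 mod 4517 = 4516.

3043, 4516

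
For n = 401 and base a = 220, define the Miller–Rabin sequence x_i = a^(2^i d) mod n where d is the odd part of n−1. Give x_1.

381

n − 1 = 400 = 2^4 · 25, so s = 4 and d = 25.
x_0 = 220^25 mod 401 = 98.
x_1 = 98^2 mod 401 = 381.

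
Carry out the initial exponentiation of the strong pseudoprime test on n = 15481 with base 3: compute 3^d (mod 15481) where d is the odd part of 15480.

11121

n − 1 = 15480 = 2^3 · 1935, so s = 3 and d = 1935.
3^1935 mod 15481 = 11121.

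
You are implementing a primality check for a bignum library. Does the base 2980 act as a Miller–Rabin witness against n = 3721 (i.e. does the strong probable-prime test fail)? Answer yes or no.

yes

n − 1 = 3720 = 2^3 · 465, so s = 3 and d = 465.
x_0 = 2980^465 mod 3721 = 121.
x_0 is neither 1 nor 3720, so continue squaring.
x_1 = 121^2 mod 3721 = 3478.
x_2 = 3478^2 mod 3721 = 3234.
Reached i = s−1 = 2 without hitting −1: 2980 is a Miller–Rabin witness and 3721 is composite.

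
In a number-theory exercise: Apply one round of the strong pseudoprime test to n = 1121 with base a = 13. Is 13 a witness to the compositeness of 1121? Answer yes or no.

yes

n − 1 = 1120 = 2^5 · 35, so s = 5 and d = 35.
Repeated squaring mod 1121: 13^1 ≡ 13, 13^2 ≡ 169, 13^4 ≡ 536, 13^8 ≡ 320, 13^16 ≡ 389, 13^32 ≡ 1107.
35 = 32 + 2 + 1, so 13^35 ≡ 1107·169·13 ≡ 630 (mod 1121).
x_0 = 13^35 mod 1121 = 630.
x_0 is neither 1 nor 1120, so continue squaring.
x_1 = 630^2 mod 1121 = 66.
x_2 = 66^2 mod 1121 = 993.
x_3 = 993^2 mod 1121 = 690.
x_4 = 690^2 mod 1121 = 796.
Reached i = s−1 = 4 without hitting −1: 13 is a Miller–Rabin witness and 1121 is composite.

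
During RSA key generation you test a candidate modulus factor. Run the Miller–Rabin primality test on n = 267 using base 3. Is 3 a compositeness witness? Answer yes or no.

yes

n − 1 = 266 = 2^1 · 133, so s = 1 and d = 133.
x_0 = 3^133 mod 267 = 264.
x_0 ∉ {1, 266} and s = 1, so 3 is a Miller–Rabin witness and 267 is composite.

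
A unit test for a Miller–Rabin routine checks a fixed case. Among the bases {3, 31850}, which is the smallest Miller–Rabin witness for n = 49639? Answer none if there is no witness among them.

none

n − 1 = 49638 = 2^1 · 24819, so s = 1 and d = 24819.
Base 3: x_0 = 3^24819 mod 49639 = 49638. x_0 = 49638 ≡ −1, so 3 is not a witness.
Base 31850: x_0 = 31850^24819 mod 49639 = 49638. x_0 = 49638 ≡ −1, so 31850 is not a witness.
No listed base is a witness for 49639.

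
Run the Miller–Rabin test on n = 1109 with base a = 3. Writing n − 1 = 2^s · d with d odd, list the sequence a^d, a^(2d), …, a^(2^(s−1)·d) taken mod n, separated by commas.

755, 1108

n − 1 = 1108 = 2^2 · 277, so s = 2 and d = 277.
x_0 = 3^277 mod 1109 = 755.
x_1 = 755^2 mod 1109 = 1108.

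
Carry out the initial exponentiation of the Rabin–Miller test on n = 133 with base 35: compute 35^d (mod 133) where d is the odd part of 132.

7

n − 1 = 132 = 2^2 · 33, so s = 2 and d = 33.
35^33 mod 133 = 7.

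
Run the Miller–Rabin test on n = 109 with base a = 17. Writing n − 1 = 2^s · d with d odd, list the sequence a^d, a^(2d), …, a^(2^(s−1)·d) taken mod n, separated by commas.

n − 1 = 108 = 2^2 · 27, so s = 2 and d = 27.
x_0 = 17^27 mod 109 = 33.
x_1 = 33^2 mod 109 = 108.

33, 108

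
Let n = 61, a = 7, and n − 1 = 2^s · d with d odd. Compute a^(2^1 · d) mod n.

n − 1 = 60 = 2^2 · 15, so s = 2 and d = 15.
Repeated squaring mod 61: 7^1 ≡ 7, 7^2 ≡ 49, 7^4 ≡ 22, 7^8 ≡ 57.
15 = 8 + 4 + 2 + 1, so 7^15 ≡ 57·22·49·7 ≡ 11 (mod 61).
x_0 = 11.
x_1 = 11^2 mod 61 = 60.

60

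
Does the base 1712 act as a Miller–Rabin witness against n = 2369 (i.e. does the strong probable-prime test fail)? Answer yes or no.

n − 1 = 2368 = 2^6 · 37, so s = 6 and d = 37.
Repeated squaring mod 2369: 1712^1 ≡ 1712, 1712^2 ≡ 491, 1712^4 ≡ 1812, 1712^8 ≡ 2279, 1712^16 ≡ 993, 1712^32 ≡ 545.
37 = 32 + 4 + 1, so 1712^37 ≡ 545·1812·1712 ≡ 833 (mod 2369).
x_0 = 1712^37 mod 2369 = 833.
x_0 is neither 1 nor 2368, so continue squaring.
x_1 = 833^2 mod 2369 = 2141.
x_2 = 2141^2 mod 2369 = 2235.
x_3 = 2235^2 mod 2369 = 1373.
x_4 = 1373^2 mod 2369 = 1774.
x_5 = 1774^2 mod 2369 = 1044.
Reached i = s−1 = 5 without hitting −1: 1712 is a Miller–Rabin witness and 2369 is composite.

yes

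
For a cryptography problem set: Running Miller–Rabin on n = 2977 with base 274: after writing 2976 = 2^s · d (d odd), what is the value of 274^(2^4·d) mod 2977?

n − 1 = 2976 = 2^5 · 93, so s = 5 and d = 93.
x_0 = 274^93 mod 2977 = 2458.
x_1 = 2458^2 mod 2977 = 1431.
x_2 = 1431^2 mod 2977 = 2562.
x_3 = 2562^2 mod 2977 = 2536.
x_4 = 2536^2 mod 2977 = 976.

976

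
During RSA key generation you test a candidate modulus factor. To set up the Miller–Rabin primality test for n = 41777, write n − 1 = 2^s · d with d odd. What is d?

Halving: 41776 → 20888 → 10444 → 5222 → 2611; 2611 is odd.
So 41776 = 2^4 · 2611.

2611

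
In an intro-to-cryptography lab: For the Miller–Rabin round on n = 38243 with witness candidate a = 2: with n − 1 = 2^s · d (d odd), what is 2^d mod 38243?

35825

n − 1 = 38242 = 2^1 · 19121, so s = 1 and d = 19121.
2^19121 mod 38243 = 35825.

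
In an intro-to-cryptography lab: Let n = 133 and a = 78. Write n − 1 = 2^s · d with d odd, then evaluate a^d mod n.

n − 1 = 132 = 2^2 · 33, so s = 2 and d = 33.
78^33 mod 133 = 50.

50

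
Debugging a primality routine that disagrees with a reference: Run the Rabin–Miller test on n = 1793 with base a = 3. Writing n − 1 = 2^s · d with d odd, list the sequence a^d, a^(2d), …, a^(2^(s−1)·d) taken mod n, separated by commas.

n − 1 = 1792 = 2^8 · 7, so s = 8 and d = 7.
x_0 = 3^7 mod 1793 = 394.
x_1 = 394^2 mod 1793 = 1038.
x_2 = 1038^2 mod 1793 = 1644.
x_3 = 1644^2 mod 1793 = 685.
x_4 = 685^2 mod 1793 = 1252.
x_5 = 1252^2 mod 1793 = 422.
x_6 = 422^2 mod 1793 = 577.
x_7 = 577^2 mod 1793 = 1224.

394, 1038, 1644, 685, 1252, 422, 577, 1224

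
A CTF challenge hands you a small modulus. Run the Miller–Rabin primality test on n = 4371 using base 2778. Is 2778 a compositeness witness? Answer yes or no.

yes

n − 1 = 4370 = 2^1 · 2185, so s = 1 and d = 2185.
Repeated squaring mod 4371: 2778^1 ≡ 2778, 2778^2 ≡ 2469, 2778^4 ≡ 2787, 2778^8 ≡ 102, 2778^16 ≡ 1662, 2778^32 ≡ 4143, 2778^64 ≡ 3903, 2778^128 ≡ 474, 2778^256 ≡ 1755, 2778^512 ≡ 2841, 2778^1024 ≡ 2415, 2778^2048 ≡ 1311.
2185 = 2048 + 128 + 8 + 1, so 2778^2185 ≡ 1311·474·102·2778 ≡ 3900 (mod 4371).
x_0 = 2778^2185 mod 4371 = 3900.
x_0 ∉ {1, 4370} and s = 1, so 2778 is a Miller–Rabin witness and 4371 is composite.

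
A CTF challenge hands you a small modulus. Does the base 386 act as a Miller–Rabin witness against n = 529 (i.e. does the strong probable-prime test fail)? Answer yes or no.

n − 1 = 528 = 2^4 · 33, so s = 4 and d = 33.
x_0 = 386^33 mod 529 = 231.
x_0 is neither 1 nor 528, so continue squaring.
x_1 = 231^2 mod 529 = 461.
x_2 = 461^2 mod 529 = 392.
x_3 = 392^2 mod 529 = 254.
Reached i = s−1 = 3 without hitting −1: 386 is a Miller–Rabin witness and 529 is composite.

yes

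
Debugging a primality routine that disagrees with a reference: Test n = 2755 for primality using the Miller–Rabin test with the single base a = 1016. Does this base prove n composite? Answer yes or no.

n − 1 = 2754 = 2^1 · 1377, so s = 1 and d = 1377.
Repeated squaring mod 2755: 1016^1 ≡ 1016, 1016^2 ≡ 1886, 1016^4 ≡ 291, 1016^8 ≡ 2031, 1016^16 ≡ 726, 1016^32 ≡ 871, 1016^64 ≡ 1016, 1016^128 ≡ 1886, 1016^256 ≡ 291, 1016^512 ≡ 2031, 1016^1024 ≡ 726.
1377 = 1024 + 256 + 64 + 32 + 1, so 1016^1377 ≡ 726·291·1016·871·1016 ≡ 1 (mod 2755).
x_0 = 1016^1377 mod 2755 = 1.
x_0 = 1, so 1016 is not a witness.

no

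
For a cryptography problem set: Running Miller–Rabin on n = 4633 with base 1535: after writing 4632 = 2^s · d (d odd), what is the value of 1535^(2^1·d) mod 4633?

n − 1 = 4632 = 2^3 · 579, so s = 3 and d = 579.
By repeated squaring, 1535^579 ≡ 836 (mod 4633).
x_0 = 836.
x_1 = 836^2 mod 4633 = 3946.

3946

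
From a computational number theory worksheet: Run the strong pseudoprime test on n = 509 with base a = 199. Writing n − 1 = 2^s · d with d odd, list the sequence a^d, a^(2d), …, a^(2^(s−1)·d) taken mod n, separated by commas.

1, 1

n − 1 = 508 = 2^2 · 127, so s = 2 and d = 127.
x_0 = 199^127 mod 509 = 1.
x_1 = 1^2 mod 509 = 1.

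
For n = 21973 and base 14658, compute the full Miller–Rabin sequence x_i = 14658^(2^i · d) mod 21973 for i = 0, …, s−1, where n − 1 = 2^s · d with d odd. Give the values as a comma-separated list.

n − 1 = 21972 = 2^2 · 5493, so s = 2 and d = 5493.
x_0 = 14658^5493 mod 21973 = 19950.
x_1 = 19950^2 mod 21973 = 5551.

19950, 5551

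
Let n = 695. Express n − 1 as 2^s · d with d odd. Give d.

347

Halving: 694 → 347; 347 is odd.
So 694 = 2^1 · 347.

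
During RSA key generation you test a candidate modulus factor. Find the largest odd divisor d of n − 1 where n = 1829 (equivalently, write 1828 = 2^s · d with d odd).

457

Halving: 1828 → 914 → 457; 457 is odd.
So 1828 = 2^2 · 457.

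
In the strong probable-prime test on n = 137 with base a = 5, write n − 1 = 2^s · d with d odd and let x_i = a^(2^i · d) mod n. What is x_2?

136

n − 1 = 136 = 2^3 · 17, so s = 3 and d = 17.
Repeated squaring mod 137: 5^1 ≡ 5, 5^2 ≡ 25, 5^4 ≡ 77, 5^8 ≡ 38, 5^16 ≡ 74.
17 = 16 + 1, so 5^17 ≡ 74·5 ≡ 96 (mod 137).
x_0 = 96.
x_1 = 96^2 mod 137 = 37.
x_2 = 37^2 mod 137 = 136.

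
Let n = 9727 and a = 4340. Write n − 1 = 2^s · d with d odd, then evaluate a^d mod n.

n − 1 = 9726 = 2^1 · 4863, so s = 1 and d = 4863.
Repeated squaring mod 9727: 4340^1 ≡ 4340, 4340^2 ≡ 4128, 4340^4 ≡ 8407, 4340^8 ≡ 1267, 4340^16 ≡ 334, 4340^32 ≡ 4559, 4340^64 ≡ 7609, 4340^128 ≡ 1777, 4340^256 ≡ 6181, 4340^512 ≡ 6832, 4340^1024 ≡ 6078, 4340^2048 ≡ 8665, 4340^4096 ≡ 9239.
4863 = 4096 + 512 + 128 + 64 + 32 + 16 + 8 + 4 + 2 + 1, so 4340^4863 ≡ 9239·6832·1777·7609·4559·334·1267·8407·4128·4340 ≡ 9223 (mod 9727).

9223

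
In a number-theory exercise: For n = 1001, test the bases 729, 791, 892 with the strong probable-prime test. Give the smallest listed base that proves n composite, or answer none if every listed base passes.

n − 1 = 1000 = 2^3 · 125, so s = 3 and d = 125.
Base 729: x_0 = 729^125 mod 1001 = 1. x_0 = 1, so 729 is not a witness.
Base 791: x_0 = 791^125 mod 1001 = 98. x_0 is neither 1 nor 1000, so continue squaring. x_1 = 98^2 mod 1001 = 595. x_2 = 595^2 mod 1001 = 672. Reached i = s−1 = 2 without hitting −1: 791 is a Miller–Rabin witness and 1001 is composite.
Base 892: x_0 = 892^125 mod 1001 = 320. x_0 is neither 1 nor 1000, so continue squaring. x_1 = 320^2 mod 1001 = 298. x_2 = 298^2 mod 1001 = 716. Reached i = s−1 = 2 without hitting −1: 892 is a Miller–Rabin witness and 1001 is composite.
The smallest witness among the given bases is 791.

791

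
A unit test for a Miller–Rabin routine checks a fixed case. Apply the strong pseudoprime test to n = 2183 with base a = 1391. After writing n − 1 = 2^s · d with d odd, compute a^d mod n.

758

n − 1 = 2182 = 2^1 · 1091, so s = 1 and d = 1091.
Repeated squaring mod 2183: 1391^1 ≡ 1391, 1391^2 ≡ 743, 1391^4 ≡ 1933, 1391^8 ≡ 1376, 1391^16 ≡ 715, 1391^32 ≡ 403, 1391^64 ≡ 867, 1391^128 ≡ 737, 1391^256 ≡ 1785, 1391^512 ≡ 1228, 1391^1024 ≡ 1714.
1091 = 1024 + 64 + 2 + 1, so 1391^1091 ≡ 1714·867·743·1391 ≡ 758 (mod 2183).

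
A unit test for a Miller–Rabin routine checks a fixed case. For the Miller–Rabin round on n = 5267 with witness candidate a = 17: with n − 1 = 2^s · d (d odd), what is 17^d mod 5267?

n − 1 = 5266 = 2^1 · 2633, so s = 1 and d = 2633.
17^2633 mod 5267 = 1418.

1418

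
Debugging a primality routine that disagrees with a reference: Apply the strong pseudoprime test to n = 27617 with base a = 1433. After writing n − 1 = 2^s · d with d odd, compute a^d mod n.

18453

n − 1 = 27616 = 2^5 · 863, so s = 5 and d = 863.
By repeated squaring, 1433^863 ≡ 18453 (mod 27617).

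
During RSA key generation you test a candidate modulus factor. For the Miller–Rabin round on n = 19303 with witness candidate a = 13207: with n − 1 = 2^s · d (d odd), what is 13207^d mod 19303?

n − 1 = 19302 = 2^1 · 9651, so s = 1 and d = 9651.
13207^9651 mod 19303 = 4967.

4967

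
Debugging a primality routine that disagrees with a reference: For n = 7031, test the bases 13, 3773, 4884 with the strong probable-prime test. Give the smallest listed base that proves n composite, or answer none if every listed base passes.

13

n − 1 = 7030 = 2^1 · 3515, so s = 1 and d = 3515.
Base 13: x_0 = 13^3515 mod 7031 = 6313. x_0 ∉ {1, 7030} and s = 1, so 13 is a Miller–Rabin witness and 7031 is composite.
Base 3773: x_0 = 3773^3515 mod 7031 = 3553. x_0 ∉ {1, 7030} and s = 1, so 3773 is a Miller–Rabin witness and 7031 is composite.
Base 4884: x_0 = 4884^3515 mod 7031 = 1351. x_0 ∉ {1, 7030} and s = 1, so 4884 is a Miller–Rabin witness and 7031 is composite.
The smallest witness among the given bases is 13.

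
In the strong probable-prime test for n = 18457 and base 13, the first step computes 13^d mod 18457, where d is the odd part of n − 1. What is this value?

5636

n − 1 = 18456 = 2^3 · 2307, so s = 3 and d = 2307.
Repeated squaring mod 18457: 13^1 ≡ 13, 13^2 ≡ 169, 13^4 ≡ 10104, 13^8 ≡ 5149, 13^16 ≡ 7949, 13^32 ≡ 8290, 13^64 ≡ 8689, 13^128 ≡ 9591, 13^256 ≡ 16050, 13^512 ≡ 16608, 13^1024 ≡ 4256, 13^2048 ≡ 7219.
2307 = 2048 + 256 + 2 + 1, so 13^2307 ≡ 7219·16050·169·13 ≡ 5636 (mod 18457).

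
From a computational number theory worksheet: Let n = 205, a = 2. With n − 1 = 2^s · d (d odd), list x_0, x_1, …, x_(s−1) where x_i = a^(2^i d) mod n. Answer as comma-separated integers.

203, 4

n − 1 = 204 = 2^2 · 51, so s = 2 and d = 51.
x_0 = 2^51 mod 205 = 203.
x_1 = 203^2 mod 205 = 4.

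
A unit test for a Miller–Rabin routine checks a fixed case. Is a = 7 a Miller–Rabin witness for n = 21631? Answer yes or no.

yes

n − 1 = 21630 = 2^1 · 10815, so s = 1 and d = 10815.
Repeated squaring mod 21631: 7^1 ≡ 7, 7^2 ≡ 49, 7^4 ≡ 2401, 7^8 ≡ 10955, 7^16 ≡ 3237, 7^32 ≡ 8765, 7^64 ≡ 13544, 7^128 ≡ 9056, 7^256 ≡ 8015, 7^512 ≡ 17786, 7^1024 ≡ 10052, 7^2048 ≡ 4303, 7^4096 ≡ 21304, 7^8192 ≡ 20405.
10815 = 8192 + 2048 + 512 + 32 + 16 + 8 + 4 + 2 + 1, so 7^10815 ≡ 20405·4303·17786·8765·3237·10955·2401·49·7 ≡ 10942 (mod 21631).
x_0 = 7^10815 mod 21631 = 10942.
x_0 ∉ {1, 21630} and s = 1, so 7 is a Miller–Rabin witness and 21631 is composite.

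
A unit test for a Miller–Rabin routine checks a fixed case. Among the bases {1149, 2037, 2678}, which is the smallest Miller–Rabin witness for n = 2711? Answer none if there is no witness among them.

none

n − 1 = 2710 = 2^1 · 1355, so s = 1 and d = 1355.
Base 1149: x_0 = 1149^1355 mod 2711 = 1. x_0 = 1, so 1149 is not a witness.
Base 2037: x_0 = 2037^1355 mod 2711 = 1. x_0 = 1, so 2037 is not a witness.
Base 2678: x_0 = 2678^1355 mod 2711 = 1. x_0 = 1, so 2678 is not a witness.
No listed base is a witness for 2711.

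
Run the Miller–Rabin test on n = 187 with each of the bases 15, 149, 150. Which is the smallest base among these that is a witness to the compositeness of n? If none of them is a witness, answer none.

15

n − 1 = 186 = 2^1 · 93, so s = 1 and d = 93.
Base 15: x_0 = 15^93 mod 187 = 53. x_0 ∉ {1, 186} and s = 1, so 15 is a Miller–Rabin witness and 187 is composite.
Base 149: x_0 = 149^93 mod 187 = 183. x_0 ∉ {1, 186} and s = 1, so 149 is a Miller–Rabin witness and 187 is composite.
Base 150: x_0 = 150^93 mod 187 = 90. x_0 ∉ {1, 186} and s = 1, so 150 is a Miller–Rabin witness and 187 is composite.
The smallest witness among the given bases is 15.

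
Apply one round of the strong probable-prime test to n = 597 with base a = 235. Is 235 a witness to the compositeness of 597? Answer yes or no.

n − 1 = 596 = 2^2 · 149, so s = 2 and d = 149.
x_0 = 235^149 mod 597 = 193.
x_0 is neither 1 nor 596, so continue squaring.
x_1 = 193^2 mod 597 = 235.
Reached i = s−1 = 1 without hitting −1: 235 is a Miller–Rabin witness and 597 is composite.

yes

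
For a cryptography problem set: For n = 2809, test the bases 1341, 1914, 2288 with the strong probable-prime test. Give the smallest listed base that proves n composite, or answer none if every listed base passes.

n − 1 = 2808 = 2^3 · 351, so s = 3 and d = 351.
Base 1341: x_0 = 1341^351 mod 2809 = 1. x_0 = 1, so 1341 is not a witness.
Base 1914: x_0 = 1914^351 mod 2809 = 2808. x_0 = 2808 ≡ −1, so 1914 is not a witness.
Base 2288: x_0 = 2288^351 mod 2809 = 2808. x_0 = 2808 ≡ −1, so 2288 is not a witness.
No listed base is a witness for 2809.

none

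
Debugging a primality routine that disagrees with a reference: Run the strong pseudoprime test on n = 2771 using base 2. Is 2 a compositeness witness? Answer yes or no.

n − 1 = 2770 = 2^1 · 1385, so s = 1 and d = 1385.
By repeated squaring, 2^1385 ≡ 70 (mod 2771).
x_0 = 2^1385 mod 2771 = 70.
x_0 ∉ {1, 2770} and s = 1, so 2 is a Miller–Rabin witness and 2771 is composite.

yes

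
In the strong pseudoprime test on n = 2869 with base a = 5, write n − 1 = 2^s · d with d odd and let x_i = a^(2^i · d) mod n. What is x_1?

695

n − 1 = 2868 = 2^2 · 717, so s = 2 and d = 717.
x_0 = 5^717 mod 2869 = 2363.
x_1 = 2363^2 mod 2869 = 695.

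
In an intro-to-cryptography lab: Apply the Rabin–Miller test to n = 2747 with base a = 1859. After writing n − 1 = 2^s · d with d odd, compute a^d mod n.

1954

n − 1 = 2746 = 2^1 · 1373, so s = 1 and d = 1373.
1859^1373 mod 2747 = 1954.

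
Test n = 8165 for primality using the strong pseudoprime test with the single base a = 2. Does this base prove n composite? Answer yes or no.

yes

n − 1 = 8164 = 2^2 · 2041, so s = 2 and d = 2041.
Repeated squaring mod 8165: 2^1 ≡ 2, 2^2 ≡ 4, 2^4 ≡ 16, 2^8 ≡ 256, 2^16 ≡ 216, 2^32 ≡ 5831, 2^64 ≡ 1501, 2^128 ≡ 7626, 2^256 ≡ 4746, 2^512 ≡ 5446, 2^1024 ≡ 3636.
2041 = 1024 + 512 + 256 + 128 + 64 + 32 + 16 + 8 + 1, so 2^2041 ≡ 3636·5446·4746·7626·1501·5831·216·256·2 ≡ 202 (mod 8165).
x_0 = 2^2041 mod 8165 = 202.
x_0 is neither 1 nor 8164, so continue squaring.
x_1 = 202^2 mod 8165 = 8144.
Reached i = s−1 = 1 without hitting −1: 2 is a Miller–Rabin witness and 8165 is composite.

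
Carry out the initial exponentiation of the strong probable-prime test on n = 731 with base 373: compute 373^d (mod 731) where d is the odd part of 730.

n − 1 = 730 = 2^1 · 365, so s = 1 and d = 365.
373^365 mod 731 = 356.

356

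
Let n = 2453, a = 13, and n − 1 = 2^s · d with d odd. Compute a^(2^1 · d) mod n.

1340

n − 1 = 2452 = 2^2 · 613, so s = 2 and d = 613.
Repeated squaring mod 2453: 13^1 ≡ 13, 13^2 ≡ 169, 13^4 ≡ 1578, 13^8 ≡ 289, 13^16 ≡ 119, 13^32 ≡ 1896, 13^64 ≡ 1171, 13^128 ≡ 14, 13^256 ≡ 196, 13^512 ≡ 1621.
613 = 512 + 64 + 32 + 4 + 1, so 13^613 ≡ 1621·1171·1896·1578·13 ≡ 877 (mod 2453).
x_0 = 877.
x_1 = 877^2 mod 2453 = 1340.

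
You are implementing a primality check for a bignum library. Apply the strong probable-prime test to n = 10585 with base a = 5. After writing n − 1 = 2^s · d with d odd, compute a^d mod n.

n − 1 = 10584 = 2^3 · 1323, so s = 3 and d = 1323.
Repeated squaring mod 10585: 5^1 ≡ 5, 5^2 ≡ 25, 5^4 ≡ 625, 5^8 ≡ 9565, 5^16 ≡ 3070, 5^32 ≡ 4250, 5^64 ≡ 4490, 5^128 ≡ 6260, 5^256 ≡ 1930, 5^512 ≡ 9565, 5^1024 ≡ 3070.
1323 = 1024 + 256 + 32 + 8 + 2 + 1, so 5^1323 ≡ 3070·1930·4250·9565·25·5 ≡ 9395 (mod 10585).

9395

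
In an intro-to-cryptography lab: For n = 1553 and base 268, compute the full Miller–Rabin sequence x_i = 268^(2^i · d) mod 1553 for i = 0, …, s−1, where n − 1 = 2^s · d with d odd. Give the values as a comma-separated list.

n − 1 = 1552 = 2^4 · 97, so s = 4 and d = 97.
x_0 = 268^97 mod 1553 = 1227.
x_1 = 1227^2 mod 1553 = 672.
x_2 = 672^2 mod 1553 = 1214.
x_3 = 1214^2 mod 1553 = 1552.

1227, 672, 1214, 1552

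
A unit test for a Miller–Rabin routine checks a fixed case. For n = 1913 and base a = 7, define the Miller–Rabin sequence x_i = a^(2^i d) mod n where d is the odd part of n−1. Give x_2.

n − 1 = 1912 = 2^3 · 239, so s = 3 and d = 239.
By repeated squaring, 7^239 ≡ 1201 (mod 1913).
x_0 = 1201.
x_1 = 1201^2 mod 1913 = 1912.
x_2 = 1912^2 mod 1913 = 1.

1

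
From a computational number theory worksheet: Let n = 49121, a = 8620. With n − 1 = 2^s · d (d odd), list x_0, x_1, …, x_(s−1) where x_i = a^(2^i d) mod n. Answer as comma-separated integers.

n − 1 = 49120 = 2^5 · 1535, so s = 5 and d = 1535.
x_0 = 8620^1535 mod 49121 = 17826.
x_1 = 17826^2 mod 49121 = 2527.
x_2 = 2527^2 mod 49121 = 49120.
x_3 = 49120^2 mod 49121 = 1.
x_4 = 1^2 mod 49121 = 1.

17826, 2527, 49120, 1, 1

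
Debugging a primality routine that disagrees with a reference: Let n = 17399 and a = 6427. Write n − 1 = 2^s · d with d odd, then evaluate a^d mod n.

14361

n − 1 = 17398 = 2^1 · 8699, so s = 1 and d = 8699.
6427^8699 mod 17399 = 14361.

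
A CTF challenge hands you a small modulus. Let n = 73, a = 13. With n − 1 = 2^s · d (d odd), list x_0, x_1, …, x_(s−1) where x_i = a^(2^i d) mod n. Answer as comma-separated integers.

n − 1 = 72 = 2^3 · 9, so s = 3 and d = 9.
x_0 = 13^9 mod 73 = 51.
x_1 = 51^2 mod 73 = 46.
x_2 = 46^2 mod 73 = 72.

51, 46, 72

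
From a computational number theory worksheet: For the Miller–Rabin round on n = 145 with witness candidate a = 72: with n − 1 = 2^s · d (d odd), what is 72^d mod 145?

n − 1 = 144 = 2^4 · 9, so s = 4 and d = 9.
Repeated squaring mod 145: 72^1 ≡ 72, 72^2 ≡ 109, 72^4 ≡ 136, 72^8 ≡ 81.
9 = 8 + 1, so 72^9 ≡ 81·72 ≡ 32 (mod 145).

32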